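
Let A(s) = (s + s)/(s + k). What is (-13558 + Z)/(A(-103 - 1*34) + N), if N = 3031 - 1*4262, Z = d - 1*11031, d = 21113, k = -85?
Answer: 96459/34126 ≈ 2.8266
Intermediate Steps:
Z = 10082 (Z = 21113 - 1*11031 = 21113 - 11031 = 10082)
N = -1231 (N = 3031 - 4262 = -1231)
A(s) = 2*s/(-85 + s) (A(s) = (s + s)/(s - 85) = (2*s)/(-85 + s) = 2*s/(-85 + s))
(-13558 + Z)/(A(-103 - 1*34) + N) = (-13558 + 10082)/(2*(-103 - 1*34)/(-85 + (-103 - 1*34)) - 1231) = -3476/(2*(-103 - 34)/(-85 + (-103 - 34)) - 1231) = -3476/(2*(-137)/(-85 - 137) - 1231) = -3476/(2*(-137)/(-222) - 1231) = -3476/(2*(-137)*(-1/222) - 1231) = -3476/(137/111 - 1231) = -3476/(-136504/111) = -3476*(-111/136504) = 96459/34126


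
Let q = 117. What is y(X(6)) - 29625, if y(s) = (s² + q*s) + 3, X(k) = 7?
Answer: -28754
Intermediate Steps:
y(s) = 3 + s² + 117*s (y(s) = (s² + 117*s) + 3 = 3 + s² + 117*s)
y(X(6)) - 29625 = (3 + 7² + 117*7) - 29625 = (3 + 49 + 819) - 29625 = 871 - 29625 = -28754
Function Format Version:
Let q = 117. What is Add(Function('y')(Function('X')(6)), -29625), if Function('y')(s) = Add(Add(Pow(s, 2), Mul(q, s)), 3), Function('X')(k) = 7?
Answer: -28754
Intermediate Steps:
Function('y')(s) = Add(3, Pow(s, 2), Mul(117, s)) (Function('y')(s) = Add(Add(Pow(s, 2), Mul(117, s)), 3) = Add(3, Pow(s, 2), Mul(117, s)))
Add(Function('y')(Function('X')(6)), -29625) = Add(Add(3, Pow(7, 2), Mul(117, 7)), -29625) = Add(Add(3, 49, 819), -29625) = Add(871, -29625) = -28754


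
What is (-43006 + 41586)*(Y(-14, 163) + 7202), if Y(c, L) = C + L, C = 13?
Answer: -10476760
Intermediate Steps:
Y(c, L) = 13 + L
(-43006 + 41586)*(Y(-14, 163) + 7202) = (-43006 + 41586)*((13 + 163) + 7202) = -1420*(176 + 7202) = -1420*7378 = -10476760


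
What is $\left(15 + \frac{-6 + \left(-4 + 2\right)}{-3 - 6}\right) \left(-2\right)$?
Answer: $- \frac{286}{9} \approx -31.778$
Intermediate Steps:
$\left(15 + \frac{-6 + \left(-4 + 2\right)}{-3 - 6}\right) \left(-2\right) = \left(15 + \frac{-6 - 2}{-9}\right) \left(-2\right) = \left(15 - - \frac{8}{9}\right) \left(-2\right) = \left(15 + \frac{8}{9}\right) \left(-2\right) = \frac{143}{9} \left(-2\right) = - \frac{286}{9}$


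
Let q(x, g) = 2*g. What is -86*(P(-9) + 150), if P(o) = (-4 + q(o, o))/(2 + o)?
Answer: -92192/7 ≈ -13170.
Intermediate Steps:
P(o) = (-4 + 2*o)/(2 + o)
-86*(P(-9) + 150) = -86*(2*(-2 - 9)/(2 - 9) + 150) = -86*(2*(-11)/(-7) + 150) = -86*(2*(-1/7)*(-11) + 150) = -86*(22/7 + 150) = -86*1072/7 = -92192/7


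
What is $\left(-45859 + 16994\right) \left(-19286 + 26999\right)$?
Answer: $-222635745$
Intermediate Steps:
$\left(-45859 + 16994\right) \left(-19286 + 26999\right) = \left(-28865\right) 7713 = -222635745$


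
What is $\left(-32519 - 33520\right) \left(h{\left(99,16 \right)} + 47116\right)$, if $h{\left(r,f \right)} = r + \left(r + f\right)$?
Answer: $-3125625870$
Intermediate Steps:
$h{\left(r,f \right)} = f + 2 r$ ($h{\left(r,f \right)} = r + \left(f + r\right) = f + 2 r$)
$\left(-32519 - 33520\right) \left(h{\left(99,16 \right)} + 47116\right) = \left(-32519 - 33520\right) \left(\left(16 + 2 \cdot 99\right) + 47116\right) = \left(-32519 - 33520\right) \left(\left(16 + 198\right) + 47116\right) = \left(-32519 - 33520\right) \left(214 + 47116\right) = \left(-66039\right) 47330 = -3125625870$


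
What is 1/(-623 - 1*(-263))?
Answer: -1/360 ≈ -0.0027778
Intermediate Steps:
1/(-623 - 1*(-263)) = 1/(-623 + 263) = 1/(-360) = -1/360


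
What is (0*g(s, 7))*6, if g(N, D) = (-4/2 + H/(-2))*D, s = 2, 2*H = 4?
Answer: 0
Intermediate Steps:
H = 2 (H = (½)*4 = 2)
g(N, D) = -3*D (g(N, D) = (-4/2 + 2/(-2))*D = (-4*½ + 2*(-½))*D = (-2 - 1)*D = -3*D)
(0*g(s, 7))*6 = (0*(-3*7))*6 = (0*(-21))*6 = 0*6 = 0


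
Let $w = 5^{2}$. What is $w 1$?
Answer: $25$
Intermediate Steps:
$w = 25$
$w 1 = 25 \cdot 1 = 25$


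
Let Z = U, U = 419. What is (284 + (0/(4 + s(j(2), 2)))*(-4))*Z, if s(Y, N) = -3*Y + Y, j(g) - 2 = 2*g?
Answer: 118996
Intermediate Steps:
j(g) = 2 + 2*g
s(Y, N) = -2*Y
Z = 419
(284 + (0/(4 + s(j(2), 2)))*(-4))*Z = (284 + (0/(4 - 2*(2 + 2*2)))*(-4))*419 = (284 + (0/(4 - 2*(2 + 4)))*(-4))*419 = (284 + (0/(4 - 2*6))*(-4))*419 = (284 + (0/(4 - 12))*(-4))*419 = (284 + (0/(-8))*(-4))*419 = (284 + (0*(-1/8))*(-4))*419 = (284 + 0*(-4))*419 = (284 + 0)*419 = 284*419 = 118996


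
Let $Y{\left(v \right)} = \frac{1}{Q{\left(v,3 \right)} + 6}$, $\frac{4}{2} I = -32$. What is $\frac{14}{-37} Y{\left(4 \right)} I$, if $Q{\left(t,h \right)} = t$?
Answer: $\frac{112}{185} \approx 0.60541$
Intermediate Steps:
$I = -16$ ($I = \frac{1}{2} \left(-32\right) = -16$)
$Y{\left(v \right)} = \frac{1}{6 + v}$ ($Y{\left(v \right)} = \frac{1}{v + 6} = \frac{1}{6 + v}$)
$\frac{14}{-37} Y{\left(4 \right)} I = \frac{14 \frac{1}{-37}}{6 + 4} \left(-16\right) = \frac{14 \left(- \frac{1}{37}\right)}{10} \left(-16\right) = \left(- \frac{14}{37}\right) \frac{1}{10} \left(-16\right) = \left(- \frac{7}{185}\right) \left(-16\right) = \frac{112}{185}$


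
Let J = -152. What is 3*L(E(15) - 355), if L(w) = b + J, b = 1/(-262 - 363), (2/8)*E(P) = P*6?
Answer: -285003/625 ≈ -456.00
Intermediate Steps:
E(P) = 24*P (E(P) = 4*(P*6) = 4*(6*P) = 24*P)
b = -1/625 (b = 1/(-625) = -1/625 ≈ -0.0016000)
L(w) = -95001/625 (L(w) = -1/625 - 152 = -95001/625)
3*L(E(15) - 355) = 3*(-95001/625) = -285003/625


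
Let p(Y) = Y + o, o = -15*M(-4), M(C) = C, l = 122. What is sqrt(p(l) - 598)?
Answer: 4*I*sqrt(26) ≈ 20.396*I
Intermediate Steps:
o = 60 (o = -15*(-4) = 60)
p(Y) = 60 + Y (p(Y) = Y + 60 = 60 + Y)
sqrt(p(l) - 598) = sqrt((60 + 122) - 598) = sqrt(182 - 598) = sqrt(-416) = 4*I*sqrt(26)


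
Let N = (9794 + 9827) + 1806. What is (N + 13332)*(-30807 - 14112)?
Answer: -1561339521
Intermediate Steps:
N = 21427 (N = 19621 + 1806 = 21427)
(N + 13332)*(-30807 - 14112) = (21427 + 13332)*(-30807 - 14112) = 34759*(-44919) = -1561339521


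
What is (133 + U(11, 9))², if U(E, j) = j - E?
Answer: 17161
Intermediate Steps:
(133 + U(11, 9))² = (133 + (9 - 1*11))² = (133 + (9 - 11))² = (133 - 2)² = 131² = 17161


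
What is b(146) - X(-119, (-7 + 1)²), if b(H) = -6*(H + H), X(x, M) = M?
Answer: -1788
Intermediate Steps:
b(H) = -12*H
b(146) - X(-119, (-7 + 1)²) = -12*146 - (-7 + 1)² = -1752 - 1*(-6)² = -1752 - 1*36 = -1752 - 36 = -1788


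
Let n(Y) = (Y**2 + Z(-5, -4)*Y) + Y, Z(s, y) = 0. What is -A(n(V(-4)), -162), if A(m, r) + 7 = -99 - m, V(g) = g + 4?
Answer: 106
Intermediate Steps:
V(g) = 4 + g
n(Y) = Y + Y**2 (n(Y) = (Y**2 + 0*Y) + Y = (Y**2 + 0) + Y = Y**2 + Y = Y + Y**2)
A(m, r) = -106 - m (A(m, r) = -7 + (-99 - m) = -106 - m)
-A(n(V(-4)), -162) = -(-106 - (4 - 4)*(1 + (4 - 4))) = -(-106 - 0*(1 + 0)) = -(-106 - 0) = -(-106 - 1*0) = -(-106 + 0) = -1*(-106) = 106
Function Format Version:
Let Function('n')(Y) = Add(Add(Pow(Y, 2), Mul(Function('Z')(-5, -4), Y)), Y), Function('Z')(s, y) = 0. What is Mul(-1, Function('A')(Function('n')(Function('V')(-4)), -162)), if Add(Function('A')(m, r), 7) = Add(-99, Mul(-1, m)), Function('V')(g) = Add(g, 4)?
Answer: 106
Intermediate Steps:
Function('V')(g) = Add(4, g)
Function('n')(Y) = Add(Y, Pow(Y, 2)) (Function('n')(Y) = Add(Add(Pow(Y, 2), Mul(0, Y)), Y) = Add(Add(Pow(Y, 2), 0), Y) = Add(Pow(Y, 2), Y) = Add(Y, Pow(Y, 2)))
Function('A')(m, r) = Add(-106, Mul(-1, m)) (Function('A')(m, r) = Add(-7, Add(-99, Mul(-1, m))) = Add(-106, Mul(-1, m)))
Mul(-1, Function('A')(Function('n')(Function('V')(-4)), -162)) = Mul(-1, Add(-106, Mul(-1, Mul(Add(4, -4), Add(1, Add(4, -4)))))) = Mul(-1, Add(-106, Mul(-1, Mul(0, Add(1, 0))))) = Mul(-1, Add(-106, Mul(-1, Mul(0, 1)))) = Mul(-1, Add(-106, Mul(-1, 0))) = Mul(-1, Add(-106, 0)) = Mul(-1, -106) = 106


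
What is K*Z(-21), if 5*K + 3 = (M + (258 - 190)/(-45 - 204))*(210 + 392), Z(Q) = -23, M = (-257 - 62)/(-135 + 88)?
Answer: -1054742303/58515 ≈ -18025.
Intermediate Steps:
M = 319/47 (M = -319/(-47) = -319*(-1/47) = 319/47 ≈ 6.7872)
K = 45858361/58515 (K = -3/5 + ((319/47 + (258 - 190)/(-45 - 204))*(210 + 392))/5 = -3/5 + ((319/47 + 68/(-249))*602)/5 = -3/5 + ((319/47 + 68*(-1/249))*602)/5 = -3/5 + ((319/47 - 68/249)*602)/5 = -3/5 + ((76235/11703)*602)/5 = -3/5 + (1/5)*(45893470/11703) = -3/5 + 9178694/11703 = 45858361/58515 ≈ 783.70)
K*Z(-21) = (45858361/58515)*(-23) = -1054742303/58515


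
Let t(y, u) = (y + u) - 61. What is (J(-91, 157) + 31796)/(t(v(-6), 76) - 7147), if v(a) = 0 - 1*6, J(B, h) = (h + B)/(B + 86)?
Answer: -79457/17845 ≈ -4.4526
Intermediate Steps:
J(B, h) = (B + h)/(86 + B)
v(a) = -6 (v(a) = 0 - 6 = -6)
t(y, u) = -61 + u + y (t(y, u) = (u + y) - 61 = -61 + u + y)
(J(-91, 157) + 31796)/(t(v(-6), 76) - 7147) = ((-91 + 157)/(86 - 91) + 31796)/((-61 + 76 - 6) - 7147) = (66/(-5) + 31796)/(9 - 7147) = (-⅕*66 + 31796)/(-7138) = (-66/5 + 31796)*(-1/7138) = (158914/5)*(-1/7138) = -79457/17845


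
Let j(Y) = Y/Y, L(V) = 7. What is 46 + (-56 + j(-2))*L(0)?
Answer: -339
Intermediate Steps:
j(Y) = 1
46 + (-56 + j(-2))*L(0) = 46 + (-56 + 1)*7 = 46 - 55*7 = 46 - 385 = -339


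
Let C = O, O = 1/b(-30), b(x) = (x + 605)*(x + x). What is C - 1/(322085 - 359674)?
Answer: -3089/1296820500 ≈ -2.3820e-6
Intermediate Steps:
b(x) = 2*x*(605 + x) (b(x) = (605 + x)*(2*x) = 2*x*(605 + x))
O = -1/34500 (O = 1/(2*(-30)*(605 - 30)) = 1/(2*(-30)*575) = 1/(-34500) = -1/34500 ≈ -2.8985e-5)
C = -1/34500 ≈ -2.8985e-5
C - 1/(322085 - 359674) = -1/34500 - 1/(322085 - 359674) = -1/34500 - 1/(-37589) = -1/34500 - 1*(-1/37589) = -1/34500 + 1/37589 = -3089/1296820500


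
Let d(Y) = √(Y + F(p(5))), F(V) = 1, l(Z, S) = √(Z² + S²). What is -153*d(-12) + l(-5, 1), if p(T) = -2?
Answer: √26 - 153*I*√11 ≈ 5.099 - 507.44*I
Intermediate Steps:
l(Z, S) = √(S² + Z²)
d(Y) = √(1 + Y) (d(Y) = √(Y + 1) = √(1 + Y))
-153*d(-12) + l(-5, 1) = -153*√(1 - 12) + √(1² + (-5)²) = -153*I*√11 + √(1 + 25) = -153*I*√11 + √26 = √26 - 153*I*√11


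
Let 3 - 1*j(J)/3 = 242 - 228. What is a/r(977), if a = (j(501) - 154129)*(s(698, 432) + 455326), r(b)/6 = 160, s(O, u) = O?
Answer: -1464616081/20 ≈ -7.3231e+7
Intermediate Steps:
j(J) = -33 (j(J) = 9 - 3*(242 - 228) = 9 - 3*14 = 9 - 42 = -33)
r(b) = 960 (r(b) = 6*160 = 960)
a = -70301571888 (a = (-33 - 154129)*(698 + 455326) = -154162*456024 = -70301571888)
a/r(977) = -70301571888/960 = -70301571888*1/960 = -1464616081/20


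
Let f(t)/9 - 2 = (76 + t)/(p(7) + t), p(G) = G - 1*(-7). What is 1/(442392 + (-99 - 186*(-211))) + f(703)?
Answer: 3196937660/115087821 ≈ 27.778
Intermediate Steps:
p(G) = 7 + G (p(G) = G + 7 = 7 + G)
f(t) = 18 + 9*(76 + t)/(14 + t) (f(t) = 18 + 9*((76 + t)/((7 + 7) + t)) = 18 + 9*((76 + t)/(14 + t)) = 18 + 9*(76 + t)/(14 + t))
1/(442392 + (-99 - 186*(-211))) + f(703) = 1/(442392 + (-99 - 186*(-211))) + 9*(104 + 3*703)/(14 + 703) = 1/(442392 + (-99 + 39246)) + 9*(104 + 2109)/717 = 1/(442392 + 39147) + 9*(1/717)*2213 = 1/481539 + 6639/239 = 3196937660/115087821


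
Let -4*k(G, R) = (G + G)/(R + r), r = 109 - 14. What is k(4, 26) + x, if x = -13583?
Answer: -1643545/121 ≈ -13583.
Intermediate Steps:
r = 95
k(G, R) = -G/(2*(95 + R)) (k(G, R) = -(G + G)/(4*(R + 95)) = -2*G/(4*(95 + R)) = -G/(2*(95 + R)))
k(4, 26) + x = -1*4/(190 + 2*26) - 13583 = -1*4/(190 + 52) - 13583 = -1*4/242 - 13583 = -1*4*1/242 - 13583 = -2/121 - 13583 = -1643545/121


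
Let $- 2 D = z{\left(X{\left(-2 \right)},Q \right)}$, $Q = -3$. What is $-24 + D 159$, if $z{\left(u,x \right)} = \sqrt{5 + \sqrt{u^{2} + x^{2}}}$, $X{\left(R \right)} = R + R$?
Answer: $-24 - \frac{159 \sqrt{10}}{2} \approx -275.4$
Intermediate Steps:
$X{\left(R \right)} = 2 R$
$D = - \frac{\sqrt{10}}{2}$ ($D = - \frac{\sqrt{5 + \sqrt{\left(2 \left(-2\right)\right)^{2} + \left(-3\right)^{2}}}}{2} = - \frac{\sqrt{5 + \sqrt{\left(-4\right)^{2} + 9}}}{2} = - \frac{\sqrt{5 + \sqrt{16 + 9}}}{2} = - \frac{\sqrt{5 + \sqrt{25}}}{2} = - \frac{\sqrt{5 + 5}}{2} = - \frac{\sqrt{10}}{2} \approx -1.5811$)
$-24 + D 159 = -24 + - \frac{\sqrt{10}}{2} \cdot 159 = -24 - \frac{159 \sqrt{10}}{2}$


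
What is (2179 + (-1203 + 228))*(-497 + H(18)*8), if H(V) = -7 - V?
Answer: -839188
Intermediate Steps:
(2179 + (-1203 + 228))*(-497 + H(18)*8) = (2179 + (-1203 + 228))*(-497 + (-7 - 1*18)*8) = (2179 - 975)*(-497 + (-7 - 18)*8) = 1204*(-497 - 25*8) = 1204*(-497 - 200) = 1204*(-697) = -839188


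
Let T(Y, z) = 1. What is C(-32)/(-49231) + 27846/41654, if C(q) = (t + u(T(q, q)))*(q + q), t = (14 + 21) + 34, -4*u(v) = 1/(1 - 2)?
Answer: 777748477/1025334037 ≈ 0.75853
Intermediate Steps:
u(v) = 1/4 (u(v) = -1/(4*(1 - 2)) = -1/4/(-1) = -1/4*(-1) = 1/4)
t = 69 (t = 35 + 34 = 69)
C(q) = 277*q/2 (C(q) = (69 + 1/4)*(q + q) = 277*(2*q)/4 = 277*q/2)
C(-32)/(-49231) + 27846/41654 = ((277/2)*(-32))/(-49231) + 27846/41654 = -4432*(-1/49231) + 27846*(1/41654) = 4432/49231 + 13923/20827 = 777748477/1025334037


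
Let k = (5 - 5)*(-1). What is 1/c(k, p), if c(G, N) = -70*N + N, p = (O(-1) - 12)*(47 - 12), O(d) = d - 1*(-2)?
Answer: 1/26565 ≈ 3.7644e-5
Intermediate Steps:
O(d) = 2 + d (O(d) = d + 2 = 2 + d)
p = -385 (p = ((2 - 1) - 12)*(47 - 12) = (1 - 12)*35 = -11*35 = -385)
k = 0 (k = 0*(-1) = 0)
c(G, N) = -69*N
1/c(k, p) = 1/(-69*(-385)) = 1/26565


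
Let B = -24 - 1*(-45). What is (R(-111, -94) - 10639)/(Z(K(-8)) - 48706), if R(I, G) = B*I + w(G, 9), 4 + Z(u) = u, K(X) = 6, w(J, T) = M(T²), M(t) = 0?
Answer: 6485/24352 ≈ 0.26630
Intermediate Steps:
B = 21 (B = -24 + 45 = 21)
w(J, T) = 0
Z(u) = -4 + u
R(I, G) = 21*I (R(I, G) = 21*I + 0 = 21*I)
(R(-111, -94) - 10639)/(Z(K(-8)) - 48706) = (21*(-111) - 10639)/((-4 + 6) - 48706) = (-2331 - 10639)/(2 - 48706) = -12970/(-48704) = -12970*(-1/48704) = 6485/24352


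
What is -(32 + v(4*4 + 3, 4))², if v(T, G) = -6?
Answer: -676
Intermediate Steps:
-(32 + v(4*4 + 3, 4))² = -(32 - 6)² = -1*26² = -1*676 = -676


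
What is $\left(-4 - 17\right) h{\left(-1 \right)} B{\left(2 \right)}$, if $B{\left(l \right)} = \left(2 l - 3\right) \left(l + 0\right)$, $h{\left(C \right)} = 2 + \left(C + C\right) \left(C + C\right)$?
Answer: $-252$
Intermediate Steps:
$h{\left(C \right)} = 2 + 4 C^{2}$ ($h{\left(C \right)} = 2 + 2 C 2 C = 2 + 4 C^{2}$)
$B{\left(l \right)} = l \left(-3 + 2 l\right)$ ($B{\left(l \right)} = \left(2 l - 3\right) l = \left(-3 + 2 l\right) l = l \left(-3 + 2 l\right)$)
$\left(-4 - 17\right) h{\left(-1 \right)} B{\left(2 \right)} = \left(-4 - 17\right) \left(2 + 4 \left(-1\right)^{2}\right) 2 \left(-3 + 2 \cdot 2\right) = - 21 \left(2 + 4 \cdot 1\right) 2 \left(-3 + 4\right) = - 21 \left(2 + 4\right) 2 \cdot 1 = \left(-21\right) 6 \cdot 2 = \left(-126\right) 2 = -252$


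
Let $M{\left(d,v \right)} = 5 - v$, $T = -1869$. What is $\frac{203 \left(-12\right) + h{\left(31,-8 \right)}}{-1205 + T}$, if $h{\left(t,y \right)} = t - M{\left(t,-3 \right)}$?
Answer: $\frac{2413}{3074} \approx 0.78497$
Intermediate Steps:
$h{\left(t,y \right)} = -8 + t$ ($h{\left(t,y \right)} = t - \left(5 - -3\right) = t - \left(5 + 3\right) = t - 8 = -8 + t$)
$\frac{203 \left(-12\right) + h{\left(31,-8 \right)}}{-1205 + T} = \frac{203 \left(-12\right) + \left(-8 + 31\right)}{-1205 - 1869} = \frac{-2436 + 23}{-3074} = \left(-2413\right) \left(- \frac{1}{3074}\right) = \frac{2413}{3074}$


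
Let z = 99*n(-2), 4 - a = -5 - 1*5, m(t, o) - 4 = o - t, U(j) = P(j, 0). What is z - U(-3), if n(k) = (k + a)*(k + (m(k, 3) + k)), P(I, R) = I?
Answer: 5943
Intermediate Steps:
U(j) = j
m(t, o) = 4 + o - t (m(t, o) = 4 + (o - t) = 4 + o - t)
a = 14 (a = 4 - (-5 - 1*5) = 4 - (-5 - 5) = 4 - 1*(-10) = 4 + 10 = 14)
n(k) = (7 + k)*(14 + k) (n(k) = (k + 14)*(k + ((4 + 3 - k) + k)) = (14 + k)*(k + ((7 - k) + k)) = (14 + k)*(k + 7) = (14 + k)*(7 + k) = (7 + k)*(14 + k))
z = 5940 (z = 99*(98 + (-2)² + 21*(-2)) = 99*(98 + 4 - 42) = 99*60 = 5940)
z - U(-3) = 5940 - 1*(-3) = 5940 + 3 = 5943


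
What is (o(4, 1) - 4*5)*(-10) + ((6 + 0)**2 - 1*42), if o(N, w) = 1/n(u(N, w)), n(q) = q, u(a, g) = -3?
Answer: 592/3 ≈ 197.33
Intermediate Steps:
o(N, w) = -1/3 (o(N, w) = 1/(-3) = -1/3)
(o(4, 1) - 4*5)*(-10) + ((6 + 0)**2 - 1*42) = (-1/3 - 4*5)*(-10) + ((6 + 0)**2 - 1*42) = (-1/3 - 20)*(-10) + (6**2 - 42) = -61/3*(-10) + (36 - 42) = 610/3 - 6 = 592/3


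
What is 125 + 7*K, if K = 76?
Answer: 657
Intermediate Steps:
125 + 7*K = 125 + 7*76 = 125 + 532 = 657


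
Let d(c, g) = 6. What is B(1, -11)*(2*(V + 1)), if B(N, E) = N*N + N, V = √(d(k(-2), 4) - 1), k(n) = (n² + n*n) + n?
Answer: 4 + 4*√5 ≈ 12.944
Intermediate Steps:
k(n) = n + 2*n² (k(n) = (n² + n²) + n = 2*n² + n = n + 2*n²)
V = √5 (V = √(6 - 1) = √5 ≈ 2.2361)
B(N, E) = N + N² (B(N, E) = N² + N = N + N²)
B(1, -11)*(2*(V + 1)) = (1*(1 + 1))*(2*(√5 + 1)) = (1*2)*(2*(1 + √5)) = 2*(2 + 2*√5) = 4 + 4*√5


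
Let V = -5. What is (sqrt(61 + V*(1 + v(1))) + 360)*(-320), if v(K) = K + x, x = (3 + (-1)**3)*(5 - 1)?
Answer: -115200 - 320*sqrt(11) ≈ -1.1626e+5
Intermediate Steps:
x = 8 (x = (3 - 1)*4 = 2*4 = 8)
v(K) = 8 + K (v(K) = K + 8 = 8 + K)
(sqrt(61 + V*(1 + v(1))) + 360)*(-320) = (sqrt(61 - 5*(1 + (8 + 1))) + 360)*(-320) = (sqrt(61 - 5*(1 + 9)) + 360)*(-320) = (sqrt(61 - 5*10) + 360)*(-320) = (sqrt(61 - 50) + 360)*(-320) = (sqrt(11) + 360)*(-320) = (360 + sqrt(11))*(-320) = -115200 - 320*sqrt(11)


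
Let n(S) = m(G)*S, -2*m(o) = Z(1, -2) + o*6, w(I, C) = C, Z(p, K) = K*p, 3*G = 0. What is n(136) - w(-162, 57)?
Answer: 79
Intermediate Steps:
G = 0 (G = (1/3)*0 = 0)
m(o) = 1 - 3*o (m(o) = -(-2*1 + o*6)/2 = -(-2 + 6*o)/2 = 1 - 3*o)
n(S) = S (n(S) = (1 - 3*0)*S = (1 + 0)*S = 1*S = S)
n(136) - w(-162, 57) = 136 - 1*57 = 136 - 57 = 79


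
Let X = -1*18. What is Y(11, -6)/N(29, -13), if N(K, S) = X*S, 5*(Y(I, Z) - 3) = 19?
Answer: 17/585 ≈ 0.029060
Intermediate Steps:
X = -18
Y(I, Z) = 34/5 (Y(I, Z) = 3 + (⅕)*19 = 3 + 19/5 = 34/5)
N(K, S) = -18*S
Y(11, -6)/N(29, -13) = 34/(5*((-18*(-13)))) = (34/5)/234 = (34/5)*(1/234) = 17/585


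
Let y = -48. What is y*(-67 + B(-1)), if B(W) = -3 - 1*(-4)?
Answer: 3168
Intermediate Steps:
B(W) = 1 (B(W) = -3 + 4 = 1)
y*(-67 + B(-1)) = -48*(-67 + 1) = -48*(-66) = 3168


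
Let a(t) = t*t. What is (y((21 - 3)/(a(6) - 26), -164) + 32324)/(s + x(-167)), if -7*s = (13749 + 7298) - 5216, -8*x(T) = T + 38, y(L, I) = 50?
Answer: -1812944/125745 ≈ -14.418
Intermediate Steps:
a(t) = t²
x(T) = -19/4 - T/8 (x(T) = -(T + 38)/8 = -(38 + T)/8 = -19/4 - T/8)
s = -15831/7 (s = -((13749 + 7298) - 5216)/7 = -(21047 - 5216)/7 = -⅐*15831 = -15831/7 ≈ -2261.6)
(y((21 - 3)/(a(6) - 26), -164) + 32324)/(s + x(-167)) = (50 + 32324)/(-15831/7 + (-19/4 - ⅛*(-167))) = 32374/(-15831/7 + (-19/4 + 167/8)) = 32374/(-15831/7 + 129/8) = 32374/(-125745/56) = 32374*(-56/125745) = -1812944/125745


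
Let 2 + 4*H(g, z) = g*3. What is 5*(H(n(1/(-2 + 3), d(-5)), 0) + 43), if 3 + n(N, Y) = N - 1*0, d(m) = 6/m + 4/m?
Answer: 205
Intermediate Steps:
d(m) = 10/m
n(N, Y) = -3 + N (n(N, Y) = -3 + (N - 1*0) = -3 + (N + 0) = -3 + N)
H(g, z) = -½ + 3*g/4 (H(g, z) = -½ + (g*3)/4 = -½ + (3*g)/4 = -½ + 3*g/4)
5*(H(n(1/(-2 + 3), d(-5)), 0) + 43) = 5*((-½ + 3*(-3 + 1/(-2 + 3))/4) + 43) = 5*((-½ + 3*(-3 + 1/1)/4) + 43) = 5*((-½ + 3*(-3 + 1)/4) + 43) = 5*((-½ + (¾)*(-2)) + 43) = 5*((-½ - 3/2) + 43) = 5*(-2 + 43) = 5*41 = 205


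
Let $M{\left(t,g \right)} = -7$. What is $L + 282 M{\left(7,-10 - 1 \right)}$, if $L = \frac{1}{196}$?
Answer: $- \frac{386903}{196} \approx -1974.0$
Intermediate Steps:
$L = \frac{1}{196} \approx 0.005102$
$L + 282 M{\left(7,-10 - 1 \right)} = \frac{1}{196} + 282 \left(-7\right) = \frac{1}{196} - 1974 = - \frac{386903}{196}$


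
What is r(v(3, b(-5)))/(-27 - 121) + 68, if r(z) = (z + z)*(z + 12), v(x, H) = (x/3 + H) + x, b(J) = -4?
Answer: 68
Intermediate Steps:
v(x, H) = H + 4*x/3 (v(x, H) = (x*(⅓) + H) + x = (x/3 + H) + x = (H + x/3) + x = H + 4*x/3)
r(z) = 2*z*(12 + z) (r(z) = (2*z)*(12 + z) = 2*z*(12 + z))
r(v(3, b(-5)))/(-27 - 121) + 68 = (2*(-4 + (4/3)*3)*(12 + (-4 + (4/3)*3)))/(-27 - 121) + 68 = (2*(-4 + 4)*(12 + (-4 + 4)))/(-148) + 68 = (2*0*(12 + 0))*(-1/148) + 68 = (2*0*12)*(-1/148) + 68 = 0*(-1/148) + 68 = 0 + 68 = 68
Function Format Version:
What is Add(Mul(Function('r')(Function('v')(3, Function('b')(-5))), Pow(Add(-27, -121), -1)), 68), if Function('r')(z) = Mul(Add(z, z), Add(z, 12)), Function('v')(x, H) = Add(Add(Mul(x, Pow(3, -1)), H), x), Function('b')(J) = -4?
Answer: 68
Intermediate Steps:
Function('v')(x, H) = Add(H, Mul(Rational(4, 3), x)) (Function('v')(x, H) = Add(Add(Mul(x, Rational(1, 3)), H), x) = Add(Add(Mul(Rational(1, 3), x), H), x) = Add(Add(H, Mul(Rational(1, 3), x)), x) = Add(H, Mul(Rational(4, 3), x)))
Function('r')(z) = Mul(2, z, Add(12, z)) (Function('r')(z) = Mul(Mul(2, z), Add(12, z)) = Mul(2, z, Add(12, z)))
Add(Mul(Function('r')(Function('v')(3, Function('b')(-5))), Pow(Add(-27, -121), -1)), 68) = Add(Mul(Mul(2, Add(-4, Mul(Rational(4, 3), 3)), Add(12, Add(-4, Mul(Rational(4, 3), 3)))), Pow(Add(-27, -121), -1)), 68) = Add(Mul(Mul(2, Add(-4, 4), Add(12, Add(-4, 4))), Pow(-148, -1)), 68) = Add(Mul(Mul(2, 0, Add(12, 0)), Rational(-1, 148)), 68) = Add(Mul(Mul(2, 0, 12), Rational(-1, 148)), 68) = Add(Mul(0, Rational(-1, 148)), 68) = Add(0, 68) = 68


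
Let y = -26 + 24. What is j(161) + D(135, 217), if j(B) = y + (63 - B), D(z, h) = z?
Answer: 35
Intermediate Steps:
y = -2
j(B) = 61 - B (j(B) = -2 + (63 - B) = 61 - B)
j(161) + D(135, 217) = (61 - 1*161) + 135 = (61 - 161) + 135 = -100 + 135 = 35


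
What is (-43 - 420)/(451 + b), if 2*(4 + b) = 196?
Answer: -463/545 ≈ -0.84954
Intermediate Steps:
b = 94 (b = -4 + (½)*196 = -4 + 98 = 94)
(-43 - 420)/(451 + b) = (-43 - 420)/(451 + 94) = -463/545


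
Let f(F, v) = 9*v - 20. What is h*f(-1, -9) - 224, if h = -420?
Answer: 42196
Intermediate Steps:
f(F, v) = -20 + 9*v
h*f(-1, -9) - 224 = -420*(-20 + 9*(-9)) - 224 = -420*(-20 - 81) - 224 = -420*(-101) - 224 = 42420 - 224 = 42196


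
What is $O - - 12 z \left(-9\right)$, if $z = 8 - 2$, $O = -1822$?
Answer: $-2470$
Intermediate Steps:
$z = 6$
$O - - 12 z \left(-9\right) = -1822 - \left(-12\right) 6 \left(-9\right) = -1822 - \left(-72\right) \left(-9\right) = -1822 - 648 = -2470$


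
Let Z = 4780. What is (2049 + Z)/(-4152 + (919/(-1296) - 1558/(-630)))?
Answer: -309763440/188254709 ≈ -1.6454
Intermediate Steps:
(2049 + Z)/(-4152 + (919/(-1296) - 1558/(-630))) = (2049 + 4780)/(-4152 + (919/(-1296) - 1558/(-630))) = 6829/(-4152 + (919*(-1/1296) - 1558*(-1/630))) = 6829/(-4152 + (-919/1296 + 779/315)) = 6829/(-4152 + 80011/45360) = 6829/(-188254709/45360) = 6829*(-45360/188254709) = -309763440/188254709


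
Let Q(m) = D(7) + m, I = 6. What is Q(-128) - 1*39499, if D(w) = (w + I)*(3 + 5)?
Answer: -39523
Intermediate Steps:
D(w) = 48 + 8*w (D(w) = (w + 6)*(3 + 5) = (6 + w)*8 = 48 + 8*w)
Q(m) = 104 + m (Q(m) = (48 + 8*7) + m = (48 + 56) + m = 104 + m)
Q(-128) - 1*39499 = (104 - 128) - 1*39499 = -24 - 39499 = -39523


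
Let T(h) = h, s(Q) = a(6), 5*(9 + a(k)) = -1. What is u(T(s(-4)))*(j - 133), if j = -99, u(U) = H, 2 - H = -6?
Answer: -1856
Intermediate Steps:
a(k) = -46/5 (a(k) = -9 + (1/5)*(-1) = -9 - 1/5 = -46/5)
s(Q) = -46/5
H = 8 (H = 2 - 1*(-6) = 2 + 6 = 8)
u(U) = 8
u(T(s(-4)))*(j - 133) = 8*(-99 - 133) = 8*(-232) = -1856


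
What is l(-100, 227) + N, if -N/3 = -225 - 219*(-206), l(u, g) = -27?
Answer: -134694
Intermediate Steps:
N = -134667 (N = -3*(-225 - 219*(-206)) = -3*(-225 + 45114) = -3*44889 = -134667)
l(-100, 227) + N = -27 - 134667 = -134694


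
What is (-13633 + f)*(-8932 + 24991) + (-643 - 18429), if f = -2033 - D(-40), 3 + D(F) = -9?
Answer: -251406658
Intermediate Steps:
D(F) = -12 (D(F) = -3 - 9 = -12)
f = -2021 (f = -2033 - 1*(-12) = -2033 + 12 = -2021)
(-13633 + f)*(-8932 + 24991) + (-643 - 18429) = (-13633 - 2021)*(-8932 + 24991) + (-643 - 18429) = -15654*16059 - 19072 = -251387586 - 19072 = -251406658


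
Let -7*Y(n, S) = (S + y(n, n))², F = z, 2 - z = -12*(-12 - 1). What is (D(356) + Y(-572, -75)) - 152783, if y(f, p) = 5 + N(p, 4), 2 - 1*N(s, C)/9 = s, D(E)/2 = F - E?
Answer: -3863691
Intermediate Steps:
z = -154 (z = 2 - (-12)*(-12 - 1) = 2 - (-12)*(-13) = 2 - 1*156 = 2 - 156 = -154)
F = -154
D(E) = -308 - 2*E (D(E) = 2*(-154 - E) = -308 - 2*E)
N(s, C) = 18 - 9*s
y(f, p) = 23 - 9*p (y(f, p) = 5 + (18 - 9*p) = 23 - 9*p)
Y(n, S) = -(23 + S - 9*n)²/7 (Y(n, S) = -(S + (23 - 9*n))²/7 = -(23 + S - 9*n)²/7)
(D(356) + Y(-572, -75)) - 152783 = ((-308 - 2*356) - (23 - 75 - 9*(-572))²/7) - 152783 = ((-308 - 712) - (23 - 75 + 5148)²/7) - 152783 = (-1020 - ⅐*5096²) - 152783 = (-1020 - ⅐*25969216) - 152783 = (-1020 - 3709888) - 152783 = -3710908 - 152783 = -3863691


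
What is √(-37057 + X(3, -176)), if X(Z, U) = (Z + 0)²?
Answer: 2*I*√9262 ≈ 192.48*I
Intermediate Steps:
X(Z, U) = Z²
√(-37057 + X(3, -176)) = √(-37057 + 3²) = √(-37057 + 9) = √(-37048) = 2*I*√9262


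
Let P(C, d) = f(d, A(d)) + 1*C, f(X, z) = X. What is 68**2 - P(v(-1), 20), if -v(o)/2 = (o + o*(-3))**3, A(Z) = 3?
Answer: 4620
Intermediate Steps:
v(o) = 16*o**3 (v(o) = -2*(o + o*(-3))**3 = -2*(o - 3*o)**3 = -2*(-8*o**3) = -(-16)*o**3 = 16*o**3)
P(C, d) = C + d (P(C, d) = d + 1*C = d + C = C + d)
68**2 - P(v(-1), 20) = 68**2 - (16*(-1)**3 + 20) = 4624 - (16*(-1) + 20) = 4624 - (-16 + 20) = 4624 - 1*4 = 4624 - 4 = 4620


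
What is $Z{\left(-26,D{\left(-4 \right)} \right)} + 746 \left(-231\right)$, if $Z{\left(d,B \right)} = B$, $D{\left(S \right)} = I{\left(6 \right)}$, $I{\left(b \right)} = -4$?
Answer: $-172330$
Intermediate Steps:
$D{\left(S \right)} = -4$
$Z{\left(-26,D{\left(-4 \right)} \right)} + 746 \left(-231\right) = -4 + 746 \left(-231\right) = -4 - 172326 = -172330$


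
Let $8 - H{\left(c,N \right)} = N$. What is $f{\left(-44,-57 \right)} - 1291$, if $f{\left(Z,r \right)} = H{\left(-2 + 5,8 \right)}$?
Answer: $-1291$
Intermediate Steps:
$H{\left(c,N \right)} = 8 - N$
$f{\left(Z,r \right)} = 0$ ($f{\left(Z,r \right)} = 8 - 8 = 0$)
$f{\left(-44,-57 \right)} - 1291 = 0 - 1291 = -1291$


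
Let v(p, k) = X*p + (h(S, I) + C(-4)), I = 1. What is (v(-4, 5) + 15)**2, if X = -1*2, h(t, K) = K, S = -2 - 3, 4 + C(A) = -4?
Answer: 256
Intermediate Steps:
C(A) = -8 (C(A) = -4 - 4 = -8)
S = -5
X = -2
v(p, k) = -7 - 2*p (v(p, k) = -2*p + (1 - 8) = -2*p - 7 = -7 - 2*p)
(v(-4, 5) + 15)**2 = ((-7 - 2*(-4)) + 15)**2 = ((-7 + 8) + 15)**2 = (1 + 15)**2 = 16**2 = 256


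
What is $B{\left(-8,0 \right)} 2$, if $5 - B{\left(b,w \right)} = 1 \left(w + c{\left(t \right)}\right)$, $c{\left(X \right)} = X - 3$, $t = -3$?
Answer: $22$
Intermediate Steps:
$c{\left(X \right)} = -3 + X$
$B{\left(b,w \right)} = 11 - w$ ($B{\left(b,w \right)} = 5 - 1 \left(w - 6\right) = 5 - 1 \left(-6 + w\right) = 5 - \left(-6 + w\right) = 11 - w$)
$B{\left(-8,0 \right)} 2 = \left(11 - 0\right) 2 = \left(11 + 0\right) 2 = 11 \cdot 2 = 22$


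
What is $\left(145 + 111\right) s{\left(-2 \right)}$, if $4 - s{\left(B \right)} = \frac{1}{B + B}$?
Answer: $1088$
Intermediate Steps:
$s{\left(B \right)} = 4 - \frac{1}{2 B}$ ($s{\left(B \right)} = 4 - \frac{1}{B + B} = 4 - \frac{1}{2 B}$)
$\left(145 + 111\right) s{\left(-2 \right)} = \left(145 + 111\right) \left(4 - \frac{1}{2 \left(-2\right)}\right) = 256 \left(4 - - \frac{1}{4}\right) = 256 \left(4 + \frac{1}{4}\right) = 256 \cdot \frac{17}{4} = 1088$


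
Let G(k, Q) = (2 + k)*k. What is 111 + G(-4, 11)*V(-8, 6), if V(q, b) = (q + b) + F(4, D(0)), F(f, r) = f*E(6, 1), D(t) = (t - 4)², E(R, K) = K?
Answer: 127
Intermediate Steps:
G(k, Q) = k*(2 + k)
D(t) = (-4 + t)²
F(f, r) = f (F(f, r) = f*1 = f)
V(q, b) = 4 + b + q (V(q, b) = (q + b) + 4 = (b + q) + 4 = 4 + b + q)
111 + G(-4, 11)*V(-8, 6) = 111 + (-4*(2 - 4))*(4 + 6 - 8) = 111 - 4*(-2)*2 = 111 + 8*2 = 111 + 16 = 127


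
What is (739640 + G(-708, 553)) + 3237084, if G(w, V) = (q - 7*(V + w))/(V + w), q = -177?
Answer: 616391312/155 ≈ 3.9767e+6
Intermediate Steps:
G(w, V) = (-177 - 7*V - 7*w)/(V + w) (G(w, V) = (-177 - 7*(V + w))/(V + w) = (-177 + (-7*V - 7*w))/(V + w) = (-177 - 7*V - 7*w)/(V + w))
(739640 + G(-708, 553)) + 3237084 = (739640 + (-177 - 7*553 - 7*(-708))/(553 - 708)) + 3237084 = (739640 + (-177 - 3871 + 4956)/(-155)) + 3237084 = (739640 - 1/155*908) + 3237084 = (739640 - 908/155) + 3237084 = 114643292/155 + 3237084 = 616391312/155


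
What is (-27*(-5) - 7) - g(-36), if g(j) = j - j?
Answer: 128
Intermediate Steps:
g(j) = 0
(-27*(-5) - 7) - g(-36) = (-27*(-5) - 7) - 1*0 = (135 - 7) + 0 = 128 + 0 = 128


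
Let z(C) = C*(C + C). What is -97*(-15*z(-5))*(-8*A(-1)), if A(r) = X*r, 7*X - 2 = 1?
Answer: 1746000/7 ≈ 2.4943e+5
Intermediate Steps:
X = 3/7 (X = 2/7 + (1/7)*1 = 2/7 + 1/7 = 3/7 ≈ 0.42857)
z(C) = 2*C**2 (z(C) = C*(2*C) = 2*C**2)
A(r) = 3*r/7
-97*(-15*z(-5))*(-8*A(-1)) = -97*(-30*(-5)**2)*(-24*(-1)/7) = -97*(-30*25)*(-8*(-3/7)) = -97*(-15*50)*24/7 = -(-72750)*24/7 = -97*(-18000/7) = 1746000/7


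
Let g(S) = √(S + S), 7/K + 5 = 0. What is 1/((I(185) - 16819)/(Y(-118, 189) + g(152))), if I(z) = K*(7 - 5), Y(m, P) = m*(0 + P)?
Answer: 111510/84109 - 20*√19/84109 ≈ 1.3247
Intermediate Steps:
K = -7/5 (K = 7/(-5 + 0) = 7/(-5) = 7*(-⅕) = -7/5 ≈ -1.4000)
Y(m, P) = P*m (Y(m, P) = m*P = P*m)
g(S) = √2*√S (g(S) = √(2*S) = √2*√S)
I(z) = -14/5 (I(z) = -7*(7 - 5)/5 = -7/5*2 = -14/5)
1/((I(185) - 16819)/(Y(-118, 189) + g(152))) = 1/((-14/5 - 16819)/(189*(-118) + √2*√152)) = 1/(-84109/(5*(-22302 + √2*(2*√38)))) = 1/(-84109/(5*(-22302 + 4*√19))) = 111510/84109 - 20*√19/84109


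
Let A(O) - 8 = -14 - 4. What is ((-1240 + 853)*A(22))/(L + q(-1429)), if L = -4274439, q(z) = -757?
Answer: -1935/2137598 ≈ -0.00090522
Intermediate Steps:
A(O) = -10 (A(O) = 8 + (-14 - 4) = 8 - 18 = -10)
((-1240 + 853)*A(22))/(L + q(-1429)) = ((-1240 + 853)*(-10))/(-4274439 - 757) = -387*(-10)/(-4275196) = 3870*(-1/4275196) = -1935/2137598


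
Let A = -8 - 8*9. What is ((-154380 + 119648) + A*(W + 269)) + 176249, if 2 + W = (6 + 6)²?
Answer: 108637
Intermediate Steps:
W = 142 (W = -2 + (6 + 6)² = -2 + 12² = -2 + 144 = 142)
A = -80 (A = -8 - 72 = -80)
((-154380 + 119648) + A*(W + 269)) + 176249 = ((-154380 + 119648) - 80*(142 + 269)) + 176249 = (-34732 - 80*411) + 176249 = (-34732 - 32880) + 176249 = -67612 + 176249 = 108637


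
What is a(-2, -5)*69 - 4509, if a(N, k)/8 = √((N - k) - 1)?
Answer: -4509 + 552*√2 ≈ -3728.4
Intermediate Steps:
a(N, k) = 8*√(-1 + N - k) (a(N, k) = 8*√((N - k) - 1) = 8*√(-1 + N - k))
a(-2, -5)*69 - 4509 = (8*√(-1 - 2 - 1*(-5)))*69 - 4509 = (8*√(-1 - 2 + 5))*69 - 4509 = (8*√2)*69 - 4509 = 552*√2 - 4509 = -4509 + 552*√2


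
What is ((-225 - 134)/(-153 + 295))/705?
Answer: -359/100110 ≈ -0.0035861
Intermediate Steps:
((-225 - 134)/(-153 + 295))/705 = -359/142*(1/705) = -359*1/142*(1/705) = -359/142*1/705 = -359/100110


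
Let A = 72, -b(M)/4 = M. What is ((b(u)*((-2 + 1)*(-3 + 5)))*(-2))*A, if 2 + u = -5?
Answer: 8064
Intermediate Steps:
u = -7 (u = -2 - 5 = -7)
b(M) = -4*M
((b(u)*((-2 + 1)*(-3 + 5)))*(-2))*A = (((-4*(-7))*((-2 + 1)*(-3 + 5)))*(-2))*72 = ((28*(-1*2))*(-2))*72 = ((28*(-2))*(-2))*72 = -56*(-2)*72 = 112*72 = 8064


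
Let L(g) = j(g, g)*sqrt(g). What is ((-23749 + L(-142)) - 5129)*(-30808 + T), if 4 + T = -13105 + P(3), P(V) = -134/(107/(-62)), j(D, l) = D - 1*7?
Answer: 135461240058/107 + 698930839*I*sqrt(142)/107 ≈ 1.266e+9 + 7.7838e+7*I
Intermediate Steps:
j(D, l) = -7 + D (j(D, l) = D - 7 = -7 + D)
P(V) = 8308/107 (P(V) = -134/(107*(-1/62)) = -134/(-107/62) = -134*(-62/107) = 8308/107)
L(g) = sqrt(g)*(-7 + g) (L(g) = (-7 + g)*sqrt(g) = sqrt(g)*(-7 + g))
T = -1394355/107 (T = -4 + (-13105 + 8308/107) = -4 - 1393927/107 = -1394355/107 ≈ -13031.)
((-23749 + L(-142)) - 5129)*(-30808 + T) = ((-23749 + sqrt(-142)*(-7 - 142)) - 5129)*(-30808 - 1394355/107) = ((-23749 + (I*sqrt(142))*(-149)) - 5129)*(-4690811/107) = ((-23749 - 149*I*sqrt(142)) - 5129)*(-4690811/107) = (-28878 - 149*I*sqrt(142))*(-4690811/107) = 135461240058/107 + 698930839*I*sqrt(142)/107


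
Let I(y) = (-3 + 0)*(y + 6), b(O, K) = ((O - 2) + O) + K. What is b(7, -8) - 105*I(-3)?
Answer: 949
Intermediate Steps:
b(O, K) = -2 + K + 2*O (b(O, K) = ((-2 + O) + O) + K = (-2 + 2*O) + K = -2 + K + 2*O)
I(y) = -18 - 3*y (I(y) = -3*(6 + y) = -18 - 3*y)
b(7, -8) - 105*I(-3) = (-2 - 8 + 2*7) - 105*(-18 - 3*(-3)) = (-2 - 8 + 14) - 105*(-18 + 9) = 4 - 105*(-9) = 4 + 945 = 949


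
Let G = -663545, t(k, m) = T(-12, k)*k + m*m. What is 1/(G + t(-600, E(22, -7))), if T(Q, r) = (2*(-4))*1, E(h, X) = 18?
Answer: -1/658421 ≈ -1.5188e-6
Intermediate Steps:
T(Q, r) = -8 (T(Q, r) = -8*1 = -8)
t(k, m) = m**2 - 8*k (t(k, m) = -8*k + m*m = -8*k + m**2 = m**2 - 8*k)
1/(G + t(-600, E(22, -7))) = 1/(-663545 + (18**2 - 8*(-600))) = 1/(-663545 + (324 + 4800)) = 1/(-663545 + 5124) = 1/(-658421) = -1/658421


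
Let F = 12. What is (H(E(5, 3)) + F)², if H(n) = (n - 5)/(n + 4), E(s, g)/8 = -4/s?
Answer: 4489/16 ≈ 280.56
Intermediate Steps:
E(s, g) = -32/s (E(s, g) = 8*(-4/s) = -32/s)
H(n) = (-5 + n)/(4 + n)
(H(E(5, 3)) + F)² = ((-5 - 32/5)/(4 - 32/5) + 12)² = (-57/5/(-12/5) + 12)² = (-5/12*(-57/5) + 12)² = (19/4 + 12)² = (67/4)² = 4489/16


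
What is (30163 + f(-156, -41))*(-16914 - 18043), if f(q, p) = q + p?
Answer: -1047521462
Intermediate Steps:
f(q, p) = p + q
(30163 + f(-156, -41))*(-16914 - 18043) = (30163 + (-41 - 156))*(-16914 - 18043) = (30163 - 197)*(-34957) = 29966*(-34957) = -1047521462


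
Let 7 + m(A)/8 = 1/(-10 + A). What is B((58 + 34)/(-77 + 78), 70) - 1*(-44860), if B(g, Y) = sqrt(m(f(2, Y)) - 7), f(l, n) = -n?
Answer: 44860 + I*sqrt(6310)/10 ≈ 44860.0 + 7.9436*I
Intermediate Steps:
m(A) = -56 + 8/(-10 + A)
B(g, Y) = sqrt(-7 + 8*(71 + 7*Y)/(-10 - Y)) (B(g, Y) = sqrt(8*(71 - (-7)*Y)/(-10 - Y) - 7) = sqrt(8*(71 + 7*Y)/(-10 - Y) - 7) = sqrt(-7 + 8*(71 + 7*Y)/(-10 - Y)))
B((58 + 34)/(-77 + 78), 70) - 1*(-44860) = sqrt((-638 - 63*70)/(10 + 70)) - 1*(-44860) = sqrt((-638 - 4410)/80) + 44860 = sqrt((1/80)*(-5048)) + 44860 = sqrt(-631/10) + 44860 = I*sqrt(6310)/10 + 44860 = 44860 + I*sqrt(6310)/10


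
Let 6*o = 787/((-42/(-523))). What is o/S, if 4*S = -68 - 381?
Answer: -411601/28287 ≈ -14.551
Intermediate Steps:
S = -449/4 (S = (-68 - 381)/4 = (¼)*(-449) = -449/4 ≈ -112.25)
o = 411601/252 (o = (787/((-42/(-523))))/6 = (787/((-42*(-1/523))))/6 = (787/(42/523))/6 = (787*(523/42))/6 = (⅙)*(411601/42) = 411601/252 ≈ 1633.3)
o/S = 411601/(252*(-449/4)) = (411601/252)*(-4/449) = -411601/28287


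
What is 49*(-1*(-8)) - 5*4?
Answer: 372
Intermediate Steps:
49*(-1*(-8)) - 5*4 = 49*8 - 20 = 392 - 20 = 372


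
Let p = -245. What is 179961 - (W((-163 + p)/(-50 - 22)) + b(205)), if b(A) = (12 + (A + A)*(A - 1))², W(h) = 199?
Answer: -6997477342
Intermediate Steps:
b(A) = (12 + 2*A*(-1 + A))² (b(A) = (12 + (2*A)*(-1 + A))² = (12 + 2*A*(-1 + A))²)
179961 - (W((-163 + p)/(-50 - 22)) + b(205)) = 179961 - (199 + 4*(6 + 205² - 1*205)²) = 179961 - (199 + 4*(6 + 42025 - 205)²) = 179961 - (199 + 4*41826²) = 179961 - (199 + 4*1749414276) = 179961 - (199 + 6997657104) = 179961 - 1*6997657303 = 179961 - 6997657303 = -6997477342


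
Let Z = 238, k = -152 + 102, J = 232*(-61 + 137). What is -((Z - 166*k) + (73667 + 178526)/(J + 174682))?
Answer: -1642229125/192314 ≈ -8539.3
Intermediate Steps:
J = 17632 (J = 232*76 = 17632)
k = -50
-((Z - 166*k) + (73667 + 178526)/(J + 174682)) = -((238 - 166*(-50)) + (73667 + 178526)/(17632 + 174682)) = -((238 + 8300) + 252193/192314) = -(8538 + 252193*(1/192314)) = -(8538 + 252193/192314) = -1*1642229125/192314 = -1642229125/192314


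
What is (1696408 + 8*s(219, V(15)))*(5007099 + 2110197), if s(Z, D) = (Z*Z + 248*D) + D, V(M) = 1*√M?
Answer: 14804658940416 + 14177653632*√15 ≈ 1.4860e+13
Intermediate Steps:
V(M) = √M
s(Z, D) = Z² + 249*D (s(Z, D) = (Z² + 248*D) + D = Z² + 249*D)
(1696408 + 8*s(219, V(15)))*(5007099 + 2110197) = (1696408 + 8*(219² + 249*√15))*(5007099 + 2110197) = (1696408 + 8*(47961 + 249*√15))*7117296 = (1696408 + (383688 + 1992*√15))*7117296 = (2080096 + 1992*√15)*7117296 = 14804658940416 + 14177653632*√15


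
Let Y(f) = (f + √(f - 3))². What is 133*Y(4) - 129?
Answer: 3196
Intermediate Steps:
Y(f) = (f + √(-3 + f))²
133*Y(4) - 129 = 133*(4 + √(-3 + 4))² - 129 = 133*(4 + √1)² - 129 = 133*(4 + 1)² - 129 = 133*5² - 129 = 133*25 - 129 = 3325 - 129 = 3196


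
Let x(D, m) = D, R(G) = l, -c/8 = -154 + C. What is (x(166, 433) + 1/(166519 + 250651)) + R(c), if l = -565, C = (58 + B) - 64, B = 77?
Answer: -166450829/417170 ≈ -399.00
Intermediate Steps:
C = 71 (C = (58 + 77) - 64 = 135 - 64 = 71)
c = 664 (c = -8*(-154 + 71) = -8*(-83) = 664)
R(G) = -565
(x(166, 433) + 1/(166519 + 250651)) + R(c) = (166 + 1/(166519 + 250651)) - 565 = (166 + 1/417170) - 565 = 69250221/417170 - 565 = -166450829/417170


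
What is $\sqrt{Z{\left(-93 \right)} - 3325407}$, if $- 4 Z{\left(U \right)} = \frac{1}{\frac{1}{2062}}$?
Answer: $\frac{i \sqrt{13303690}}{2} \approx 1823.7 i$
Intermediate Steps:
$Z{\left(U \right)} = - \frac{1031}{2}$ ($Z{\left(U \right)} = - \frac{1}{4 \cdot \frac{1}{2062}} = - \frac{\frac{1}{\frac{1}{2062}}}{4} = \left(- \frac{1}{4}\right) 2062 = - \frac{1031}{2}$)
$\sqrt{Z{\left(-93 \right)} - 3325407} = \sqrt{- \frac{1031}{2} - 3325407} = \sqrt{- \frac{6651845}{2}} = \frac{i \sqrt{13303690}}{2}$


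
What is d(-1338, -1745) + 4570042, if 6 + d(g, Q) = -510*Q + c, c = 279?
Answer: 5460265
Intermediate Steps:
d(g, Q) = 273 - 510*Q (d(g, Q) = -6 + (-510*Q + 279) = -6 + (279 - 510*Q) = 273 - 510*Q)
d(-1338, -1745) + 4570042 = (273 - 510*(-1745)) + 4570042 = (273 + 889950) + 4570042 = 890223 + 4570042 = 5460265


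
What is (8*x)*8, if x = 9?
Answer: 576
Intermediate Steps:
(8*x)*8 = (8*9)*8 = 72*8 = 576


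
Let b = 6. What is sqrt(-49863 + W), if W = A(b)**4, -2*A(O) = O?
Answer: I*sqrt(49782) ≈ 223.12*I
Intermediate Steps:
A(O) = -O/2
W = 81 (W = (-1/2*6)**4 = (-3)**4 = 81)
sqrt(-49863 + W) = sqrt(-49863 + 81) = sqrt(-49782) = I*sqrt(49782)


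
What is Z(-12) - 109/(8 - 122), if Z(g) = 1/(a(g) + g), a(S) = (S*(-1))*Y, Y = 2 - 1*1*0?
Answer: 79/76 ≈ 1.0395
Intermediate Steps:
Y = 2 (Y = 2 - 1*0 = 2 + 0 = 2)
a(S) = -2*S (a(S) = (S*(-1))*2 = -S*2 = -2*S)
Z(g) = -1/g (Z(g) = 1/(-2*g + g) = 1/(-g) = -1/g)
Z(-12) - 109/(8 - 122) = -1/(-12) - 109/(8 - 122) = -1*(-1/12) - 109/(-114) = 1/12 - 1/114*(-109) = 1/12 + 109/114 = 79/76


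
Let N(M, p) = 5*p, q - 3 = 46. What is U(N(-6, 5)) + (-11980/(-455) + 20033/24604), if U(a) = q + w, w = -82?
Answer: -13111625/2238964 ≈ -5.8561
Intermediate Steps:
q = 49 (q = 3 + 46 = 49)
U(a) = -33 (U(a) = 49 - 82 = -33)
U(N(-6, 5)) + (-11980/(-455) + 20033/24604) = -33 + (-11980/(-455) + 20033/24604) = -33 + (-11980*(-1/455) + 20033*(1/24604)) = -33 + (2396/91 + 20033/24604) = -33 + 60774187/2238964 = -13111625/2238964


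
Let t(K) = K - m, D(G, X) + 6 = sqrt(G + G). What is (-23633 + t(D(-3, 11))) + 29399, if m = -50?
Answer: 5810 + I*sqrt(6) ≈ 5810.0 + 2.4495*I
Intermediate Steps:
D(G, X) = -6 + sqrt(2)*sqrt(G) (D(G, X) = -6 + sqrt(G + G) = -6 + sqrt(2*G) = -6 + sqrt(2)*sqrt(G))
t(K) = 50 + K (t(K) = K - 1*(-50) = K + 50 = 50 + K)
(-23633 + t(D(-3, 11))) + 29399 = (-23633 + (50 + (-6 + sqrt(2)*sqrt(-3)))) + 29399 = (-23633 + (50 + (-6 + sqrt(2)*(I*sqrt(3))))) + 29399 = (-23633 + (50 + (-6 + I*sqrt(6)))) + 29399 = (-23633 + (44 + I*sqrt(6))) + 29399 = (-23589 + I*sqrt(6)) + 29399 = 5810 + I*sqrt(6)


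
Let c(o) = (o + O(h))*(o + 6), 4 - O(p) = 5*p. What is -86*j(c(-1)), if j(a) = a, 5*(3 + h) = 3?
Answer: -6450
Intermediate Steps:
h = -12/5 (h = -3 + (⅕)*3 = -3 + ⅗ = -12/5 ≈ -2.4000)
O(p) = 4 - 5*p
c(o) = (6 + o)*(16 + o) (c(o) = (o + (4 - 5*(-12/5)))*(o + 6) = (o + (4 + 12))*(6 + o) = (o + 16)*(6 + o) = (16 + o)*(6 + o) = (6 + o)*(16 + o))
-86*j(c(-1)) = -86*(96 + (-1)² + 22*(-1)) = -86*(96 + 1 - 22) = -86*75 = -6450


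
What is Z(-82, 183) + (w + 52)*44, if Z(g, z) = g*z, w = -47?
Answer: -14786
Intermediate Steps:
Z(-82, 183) + (w + 52)*44 = -82*183 + (-47 + 52)*44 = -15006 + 5*44 = -15006 + 220 = -14786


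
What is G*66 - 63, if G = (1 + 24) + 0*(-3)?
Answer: 1587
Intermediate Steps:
G = 25 (G = 25 + 0 = 25)
G*66 - 63 = 25*66 - 63 = 1650 - 63 = 1587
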